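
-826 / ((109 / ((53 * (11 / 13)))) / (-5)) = 2407790 / 1417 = 1699.22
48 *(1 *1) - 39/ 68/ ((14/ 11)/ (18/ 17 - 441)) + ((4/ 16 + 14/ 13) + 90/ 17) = 53202213/ 210392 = 252.87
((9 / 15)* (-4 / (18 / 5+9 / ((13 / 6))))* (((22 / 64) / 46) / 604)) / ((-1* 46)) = 143 / 1717718016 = 0.00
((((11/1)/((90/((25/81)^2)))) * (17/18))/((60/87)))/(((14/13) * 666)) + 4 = 317131739051/79282494144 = 4.00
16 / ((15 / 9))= 48 / 5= 9.60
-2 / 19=-0.11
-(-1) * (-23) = -23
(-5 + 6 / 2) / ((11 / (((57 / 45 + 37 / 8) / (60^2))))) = -707 / 2376000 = -0.00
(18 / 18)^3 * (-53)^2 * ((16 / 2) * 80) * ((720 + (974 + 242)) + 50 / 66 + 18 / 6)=3487218579.39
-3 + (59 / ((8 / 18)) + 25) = 619 / 4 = 154.75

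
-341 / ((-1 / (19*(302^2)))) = 590910716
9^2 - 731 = -650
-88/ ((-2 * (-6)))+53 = 137/ 3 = 45.67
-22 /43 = -0.51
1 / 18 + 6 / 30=23 / 90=0.26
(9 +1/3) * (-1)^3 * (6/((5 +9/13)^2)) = -2366/1369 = -1.73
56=56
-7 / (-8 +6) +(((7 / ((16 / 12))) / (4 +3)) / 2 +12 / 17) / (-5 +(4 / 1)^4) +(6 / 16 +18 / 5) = 159571 / 21335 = 7.48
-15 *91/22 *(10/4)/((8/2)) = -6825/176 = -38.78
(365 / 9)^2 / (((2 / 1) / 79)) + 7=10525909 / 162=64974.75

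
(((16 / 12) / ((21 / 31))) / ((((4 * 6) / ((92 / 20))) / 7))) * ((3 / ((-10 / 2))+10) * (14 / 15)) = 234577 / 10125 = 23.17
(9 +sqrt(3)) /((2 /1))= sqrt(3) /2 +9 /2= 5.37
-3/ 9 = -1/ 3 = -0.33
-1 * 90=-90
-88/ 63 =-1.40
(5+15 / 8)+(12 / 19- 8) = -75 / 152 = -0.49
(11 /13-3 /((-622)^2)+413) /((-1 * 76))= -2081435881 /382241392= -5.45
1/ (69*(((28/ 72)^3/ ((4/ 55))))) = 7776/ 433895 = 0.02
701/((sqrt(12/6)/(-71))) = -35193.41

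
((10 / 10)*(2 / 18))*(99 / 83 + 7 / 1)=680 / 747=0.91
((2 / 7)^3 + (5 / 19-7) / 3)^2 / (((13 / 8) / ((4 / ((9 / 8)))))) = 483258548224 / 44722267317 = 10.81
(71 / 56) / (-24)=-71 / 1344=-0.05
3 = 3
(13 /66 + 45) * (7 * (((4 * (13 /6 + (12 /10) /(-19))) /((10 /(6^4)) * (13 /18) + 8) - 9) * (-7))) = 180821172441 /10271470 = 17604.22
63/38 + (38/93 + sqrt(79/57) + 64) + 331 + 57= sqrt(4503)/57 + 1604671/3534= 455.24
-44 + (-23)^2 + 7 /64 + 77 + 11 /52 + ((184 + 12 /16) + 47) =660667 /832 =794.07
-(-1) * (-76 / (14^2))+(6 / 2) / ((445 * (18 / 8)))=-25169 / 65415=-0.38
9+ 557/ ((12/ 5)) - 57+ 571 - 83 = 8065/ 12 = 672.08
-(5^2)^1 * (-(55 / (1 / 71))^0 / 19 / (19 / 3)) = 75 / 361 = 0.21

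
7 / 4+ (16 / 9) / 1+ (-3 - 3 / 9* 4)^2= 803 / 36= 22.31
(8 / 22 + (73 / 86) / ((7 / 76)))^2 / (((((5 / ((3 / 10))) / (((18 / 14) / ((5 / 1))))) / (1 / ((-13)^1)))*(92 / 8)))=-0.01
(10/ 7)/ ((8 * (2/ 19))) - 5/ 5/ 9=799/ 504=1.59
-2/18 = -1/9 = -0.11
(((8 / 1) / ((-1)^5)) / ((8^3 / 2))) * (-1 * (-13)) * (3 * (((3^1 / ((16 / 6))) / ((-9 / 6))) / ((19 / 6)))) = 351 / 1216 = 0.29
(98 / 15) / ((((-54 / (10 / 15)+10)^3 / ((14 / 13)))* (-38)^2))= -343 / 25195144845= -0.00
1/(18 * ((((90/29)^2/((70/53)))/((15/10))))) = 5887/515160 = 0.01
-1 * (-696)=696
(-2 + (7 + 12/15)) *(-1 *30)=-174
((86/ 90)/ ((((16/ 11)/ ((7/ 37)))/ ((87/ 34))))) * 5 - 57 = -3345869/ 60384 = -55.41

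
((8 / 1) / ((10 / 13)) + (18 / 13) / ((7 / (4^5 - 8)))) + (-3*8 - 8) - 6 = 173.37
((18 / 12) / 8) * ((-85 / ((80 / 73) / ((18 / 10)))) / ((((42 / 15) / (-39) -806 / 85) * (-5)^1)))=-22215141 / 40540160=-0.55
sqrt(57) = 7.55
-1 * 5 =-5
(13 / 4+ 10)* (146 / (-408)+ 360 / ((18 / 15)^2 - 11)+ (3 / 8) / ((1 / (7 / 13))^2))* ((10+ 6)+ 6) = -364184535649 / 32959056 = -11049.60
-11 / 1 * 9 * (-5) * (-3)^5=-120285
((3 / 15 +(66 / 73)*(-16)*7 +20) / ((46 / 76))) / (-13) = 1124306 / 109135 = 10.30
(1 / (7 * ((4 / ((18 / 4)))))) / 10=9 / 560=0.02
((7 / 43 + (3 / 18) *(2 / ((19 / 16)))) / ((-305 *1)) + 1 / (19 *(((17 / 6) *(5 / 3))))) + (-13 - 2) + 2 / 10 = -37592335 / 2541687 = -14.79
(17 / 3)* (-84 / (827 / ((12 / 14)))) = -408 / 827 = -0.49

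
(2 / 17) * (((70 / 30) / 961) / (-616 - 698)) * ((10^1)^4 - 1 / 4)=-93331 / 42933636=-0.00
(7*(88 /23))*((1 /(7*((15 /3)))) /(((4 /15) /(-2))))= -132 /23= -5.74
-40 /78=-0.51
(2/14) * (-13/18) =-13/126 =-0.10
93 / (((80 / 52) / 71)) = 85839 / 20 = 4291.95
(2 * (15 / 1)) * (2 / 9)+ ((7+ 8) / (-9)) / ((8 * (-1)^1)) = 55 / 8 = 6.88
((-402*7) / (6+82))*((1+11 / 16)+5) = -150549 / 704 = -213.85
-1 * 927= -927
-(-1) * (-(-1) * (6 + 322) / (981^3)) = 328 / 944076141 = 0.00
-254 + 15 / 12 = -1011 / 4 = -252.75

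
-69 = -69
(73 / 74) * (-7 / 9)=-511 / 666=-0.77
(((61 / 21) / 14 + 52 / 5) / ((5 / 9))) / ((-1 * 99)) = -15593 / 80850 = -0.19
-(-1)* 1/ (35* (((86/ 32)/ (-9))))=-144/ 1505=-0.10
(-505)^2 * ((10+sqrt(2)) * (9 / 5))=459045 * sqrt(2)+4590450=5239637.66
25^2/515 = 125/103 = 1.21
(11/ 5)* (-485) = -1067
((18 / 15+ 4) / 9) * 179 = 4654 / 45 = 103.42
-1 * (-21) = 21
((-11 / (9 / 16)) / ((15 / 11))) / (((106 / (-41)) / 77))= 3055976 / 7155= 427.11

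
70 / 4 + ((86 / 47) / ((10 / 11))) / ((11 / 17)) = 9687 / 470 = 20.61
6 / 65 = 0.09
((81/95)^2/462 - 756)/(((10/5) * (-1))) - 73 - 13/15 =2536191719/8339100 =304.13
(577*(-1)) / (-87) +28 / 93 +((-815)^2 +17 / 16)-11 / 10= 47771557943 / 71920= 664231.90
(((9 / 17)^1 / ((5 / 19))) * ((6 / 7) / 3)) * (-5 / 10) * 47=-8037 / 595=-13.51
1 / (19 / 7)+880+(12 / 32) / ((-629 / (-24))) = 10521454 / 11951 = 880.38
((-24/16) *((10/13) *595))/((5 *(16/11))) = -94.40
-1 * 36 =-36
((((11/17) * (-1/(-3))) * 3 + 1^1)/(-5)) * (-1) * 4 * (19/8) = 266/85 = 3.13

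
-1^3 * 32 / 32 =-1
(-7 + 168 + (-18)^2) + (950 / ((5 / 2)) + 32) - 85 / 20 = 3571 / 4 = 892.75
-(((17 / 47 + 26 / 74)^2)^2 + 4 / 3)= -1.59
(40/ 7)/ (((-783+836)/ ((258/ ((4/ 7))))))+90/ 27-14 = 6044/ 159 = 38.01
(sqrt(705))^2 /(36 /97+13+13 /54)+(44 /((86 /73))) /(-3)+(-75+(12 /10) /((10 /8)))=-169747043 /4892325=-34.70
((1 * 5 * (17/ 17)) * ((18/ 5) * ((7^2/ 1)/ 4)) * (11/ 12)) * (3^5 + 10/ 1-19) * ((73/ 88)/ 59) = 1255527/ 1888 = 665.00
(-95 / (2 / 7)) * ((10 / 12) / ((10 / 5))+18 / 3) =-51205 / 24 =-2133.54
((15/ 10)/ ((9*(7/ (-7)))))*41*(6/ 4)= -10.25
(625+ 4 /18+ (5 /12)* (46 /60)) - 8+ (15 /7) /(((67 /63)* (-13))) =12905851 /20904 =617.39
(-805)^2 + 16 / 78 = 25272983 / 39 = 648025.21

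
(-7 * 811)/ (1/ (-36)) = 204372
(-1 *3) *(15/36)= -5/4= -1.25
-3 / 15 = -1 / 5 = -0.20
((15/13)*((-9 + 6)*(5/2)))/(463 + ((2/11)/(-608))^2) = -1258012800/67306480397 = -0.02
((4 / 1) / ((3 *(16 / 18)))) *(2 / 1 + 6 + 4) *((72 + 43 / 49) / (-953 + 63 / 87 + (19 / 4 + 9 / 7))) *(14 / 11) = -1.76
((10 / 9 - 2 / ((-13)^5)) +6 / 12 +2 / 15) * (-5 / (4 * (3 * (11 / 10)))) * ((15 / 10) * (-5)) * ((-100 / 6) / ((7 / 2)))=-36433238125 / 1543836294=-23.60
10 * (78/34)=390/17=22.94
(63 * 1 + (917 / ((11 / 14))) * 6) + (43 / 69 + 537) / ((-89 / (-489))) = 225608015 / 22517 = 10019.45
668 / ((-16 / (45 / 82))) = -7515 / 328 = -22.91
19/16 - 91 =-1437/16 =-89.81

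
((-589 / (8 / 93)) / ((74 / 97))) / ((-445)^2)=-0.05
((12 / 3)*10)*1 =40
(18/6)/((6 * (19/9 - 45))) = -9/772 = -0.01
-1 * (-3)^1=3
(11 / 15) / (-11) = -1 / 15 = -0.07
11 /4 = 2.75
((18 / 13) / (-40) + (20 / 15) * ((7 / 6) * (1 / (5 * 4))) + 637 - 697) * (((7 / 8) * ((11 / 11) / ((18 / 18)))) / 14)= -140299 / 37440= -3.75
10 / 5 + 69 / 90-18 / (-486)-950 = -947.20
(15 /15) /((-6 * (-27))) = 1 /162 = 0.01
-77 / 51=-1.51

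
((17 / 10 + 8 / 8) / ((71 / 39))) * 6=3159 / 355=8.90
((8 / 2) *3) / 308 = 0.04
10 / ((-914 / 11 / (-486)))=26730 / 457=58.49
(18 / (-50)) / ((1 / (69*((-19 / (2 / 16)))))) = 94392 / 25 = 3775.68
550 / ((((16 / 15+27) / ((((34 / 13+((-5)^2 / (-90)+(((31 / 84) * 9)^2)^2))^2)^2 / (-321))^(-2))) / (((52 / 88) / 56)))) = 6417125823124928054057553939638199733945968522644178166352474800128000 / 16878131826623495210399753115640199843192349088874458814266377098537438392746457861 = 0.00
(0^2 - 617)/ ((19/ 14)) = -8638/ 19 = -454.63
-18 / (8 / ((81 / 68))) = -729 / 272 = -2.68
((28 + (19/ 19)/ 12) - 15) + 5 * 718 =43237/ 12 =3603.08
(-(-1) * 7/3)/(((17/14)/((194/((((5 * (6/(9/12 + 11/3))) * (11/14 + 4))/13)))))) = 22923719/153765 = 149.08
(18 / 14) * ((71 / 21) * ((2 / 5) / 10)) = 213 / 1225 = 0.17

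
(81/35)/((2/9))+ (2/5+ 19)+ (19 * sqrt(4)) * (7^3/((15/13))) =2378449/210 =11325.95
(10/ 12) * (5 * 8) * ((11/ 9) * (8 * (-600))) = -1760000/ 9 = -195555.56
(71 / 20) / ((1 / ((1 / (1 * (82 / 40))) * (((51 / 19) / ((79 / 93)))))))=336753 / 61541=5.47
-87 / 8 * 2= -21.75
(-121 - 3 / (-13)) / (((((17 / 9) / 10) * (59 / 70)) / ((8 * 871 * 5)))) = -26507880000 / 1003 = -26428594.22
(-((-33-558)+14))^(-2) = 1 / 332929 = 0.00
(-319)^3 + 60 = -32461699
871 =871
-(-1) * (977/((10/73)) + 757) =78891/10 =7889.10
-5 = -5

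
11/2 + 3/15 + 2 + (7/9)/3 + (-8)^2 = 19429/270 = 71.96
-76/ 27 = -2.81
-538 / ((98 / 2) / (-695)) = 373910 / 49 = 7630.82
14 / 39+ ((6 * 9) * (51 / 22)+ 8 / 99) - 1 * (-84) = 269783 / 1287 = 209.62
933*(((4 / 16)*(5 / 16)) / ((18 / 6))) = 1555 / 64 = 24.30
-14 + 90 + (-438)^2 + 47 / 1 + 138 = 192105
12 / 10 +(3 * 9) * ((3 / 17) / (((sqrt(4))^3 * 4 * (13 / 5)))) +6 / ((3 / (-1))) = -26263 / 35360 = -0.74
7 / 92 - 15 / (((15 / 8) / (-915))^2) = -328638713 / 92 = -3572159.92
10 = 10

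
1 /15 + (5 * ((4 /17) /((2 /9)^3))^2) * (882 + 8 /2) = 2036577.60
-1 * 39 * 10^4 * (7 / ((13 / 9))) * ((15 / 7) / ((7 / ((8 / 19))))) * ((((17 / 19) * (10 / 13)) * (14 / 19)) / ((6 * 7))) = -1836000000 / 624169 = -2941.51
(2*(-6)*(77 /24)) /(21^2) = -11 /126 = -0.09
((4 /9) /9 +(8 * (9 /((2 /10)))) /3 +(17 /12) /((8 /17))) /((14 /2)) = 318971 /18144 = 17.58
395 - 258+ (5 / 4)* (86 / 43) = 279 / 2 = 139.50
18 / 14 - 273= -1902 / 7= -271.71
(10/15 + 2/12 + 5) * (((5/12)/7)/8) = 25/576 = 0.04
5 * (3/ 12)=5/ 4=1.25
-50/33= -1.52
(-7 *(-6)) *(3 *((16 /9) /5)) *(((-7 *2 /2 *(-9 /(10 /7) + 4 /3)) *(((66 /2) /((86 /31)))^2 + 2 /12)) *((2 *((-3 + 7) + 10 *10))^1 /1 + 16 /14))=1279905417952 /27735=46147662.45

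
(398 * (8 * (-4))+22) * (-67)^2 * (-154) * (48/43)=421884695232/43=9811271982.14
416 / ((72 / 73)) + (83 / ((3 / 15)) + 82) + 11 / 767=918.79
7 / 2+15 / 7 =79 / 14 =5.64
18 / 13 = 1.38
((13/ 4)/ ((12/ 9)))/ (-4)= -39/ 64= -0.61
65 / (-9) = -65 / 9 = -7.22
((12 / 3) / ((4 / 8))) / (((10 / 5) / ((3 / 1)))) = 12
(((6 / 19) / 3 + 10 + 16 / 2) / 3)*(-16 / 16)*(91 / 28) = -1118 / 57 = -19.61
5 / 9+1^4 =14 / 9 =1.56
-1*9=-9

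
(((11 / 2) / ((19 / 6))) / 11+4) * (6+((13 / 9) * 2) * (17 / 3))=93.01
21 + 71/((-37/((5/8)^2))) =47953/2368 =20.25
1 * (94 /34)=47 /17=2.76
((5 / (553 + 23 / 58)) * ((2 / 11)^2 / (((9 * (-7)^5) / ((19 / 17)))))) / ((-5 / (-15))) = -22040 / 3328972355709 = -0.00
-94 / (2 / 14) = -658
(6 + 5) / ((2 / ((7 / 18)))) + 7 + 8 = 617 / 36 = 17.14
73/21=3.48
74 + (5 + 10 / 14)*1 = 558 / 7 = 79.71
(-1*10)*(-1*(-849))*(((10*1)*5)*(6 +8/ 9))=-8773000/ 3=-2924333.33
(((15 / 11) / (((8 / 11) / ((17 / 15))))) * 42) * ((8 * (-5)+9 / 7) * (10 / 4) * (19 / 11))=-1312995 / 88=-14920.40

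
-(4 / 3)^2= -16 / 9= -1.78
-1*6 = -6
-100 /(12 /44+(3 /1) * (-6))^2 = -484 /1521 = -0.32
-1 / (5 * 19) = -1 / 95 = -0.01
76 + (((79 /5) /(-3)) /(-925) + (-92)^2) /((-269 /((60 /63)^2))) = 3124761956 /65839095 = 47.46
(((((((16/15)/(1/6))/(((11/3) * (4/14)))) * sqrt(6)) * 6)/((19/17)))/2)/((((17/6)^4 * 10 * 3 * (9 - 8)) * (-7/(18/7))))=-559872 * sqrt(6)/179692975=-0.01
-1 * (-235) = 235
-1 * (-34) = 34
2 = 2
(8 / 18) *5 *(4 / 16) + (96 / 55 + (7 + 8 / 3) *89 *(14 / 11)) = 1097.27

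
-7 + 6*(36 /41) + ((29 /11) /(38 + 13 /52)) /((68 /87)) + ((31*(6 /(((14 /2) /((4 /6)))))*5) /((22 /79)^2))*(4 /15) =3040089258 /10036103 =302.92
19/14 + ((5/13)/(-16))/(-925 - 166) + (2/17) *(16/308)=404959561/297048752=1.36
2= 2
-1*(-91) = 91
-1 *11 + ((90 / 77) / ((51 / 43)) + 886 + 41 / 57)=65413574 / 74613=876.70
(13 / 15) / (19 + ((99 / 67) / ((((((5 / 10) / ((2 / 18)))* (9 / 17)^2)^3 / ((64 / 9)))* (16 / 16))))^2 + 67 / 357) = 347443214403736782266481 / 18688125359606309575472830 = 0.02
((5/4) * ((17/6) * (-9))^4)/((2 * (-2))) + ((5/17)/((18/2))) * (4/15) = -15526135271/117504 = -132132.82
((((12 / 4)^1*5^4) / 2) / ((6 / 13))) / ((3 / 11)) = 89375 / 12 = 7447.92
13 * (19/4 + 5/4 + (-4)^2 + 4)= 338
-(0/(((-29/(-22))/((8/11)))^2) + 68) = -68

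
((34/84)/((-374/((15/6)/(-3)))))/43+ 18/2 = 2145533/238392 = 9.00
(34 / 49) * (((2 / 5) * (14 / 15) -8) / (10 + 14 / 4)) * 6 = -77792 / 33075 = -2.35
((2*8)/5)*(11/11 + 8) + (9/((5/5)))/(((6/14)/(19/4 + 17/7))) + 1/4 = 899/5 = 179.80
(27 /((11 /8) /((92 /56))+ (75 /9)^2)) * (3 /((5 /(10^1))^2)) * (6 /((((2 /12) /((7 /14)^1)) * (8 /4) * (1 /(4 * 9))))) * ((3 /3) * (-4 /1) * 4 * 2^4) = -22251552768 /58193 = -382375.08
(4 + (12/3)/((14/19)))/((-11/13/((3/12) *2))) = -39/7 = -5.57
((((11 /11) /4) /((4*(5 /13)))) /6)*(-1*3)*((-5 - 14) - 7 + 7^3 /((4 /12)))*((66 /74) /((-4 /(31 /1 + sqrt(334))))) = 430287*sqrt(334) /23680 + 13338897 /23680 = 895.38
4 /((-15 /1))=-4 /15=-0.27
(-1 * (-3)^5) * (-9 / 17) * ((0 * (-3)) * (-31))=0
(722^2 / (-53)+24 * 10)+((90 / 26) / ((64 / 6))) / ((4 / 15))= -846143171 / 88192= -9594.33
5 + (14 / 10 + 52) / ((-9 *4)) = 211 / 60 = 3.52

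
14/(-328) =-7/164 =-0.04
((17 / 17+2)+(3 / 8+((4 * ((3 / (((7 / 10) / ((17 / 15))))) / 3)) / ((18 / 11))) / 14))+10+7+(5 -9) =176305 / 10584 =16.66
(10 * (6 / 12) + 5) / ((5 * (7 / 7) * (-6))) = -1 / 3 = -0.33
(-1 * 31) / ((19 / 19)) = -31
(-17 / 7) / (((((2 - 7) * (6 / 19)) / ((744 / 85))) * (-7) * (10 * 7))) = -1178 / 42875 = -0.03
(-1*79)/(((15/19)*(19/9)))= -237/5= -47.40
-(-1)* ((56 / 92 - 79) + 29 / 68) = -121937 / 1564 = -77.96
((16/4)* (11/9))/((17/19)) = 836/153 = 5.46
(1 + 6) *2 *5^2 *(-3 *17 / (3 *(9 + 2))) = -5950 / 11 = -540.91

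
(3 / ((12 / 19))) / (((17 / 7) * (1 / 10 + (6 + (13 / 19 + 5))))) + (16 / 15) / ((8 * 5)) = 1099877 / 5709450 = 0.19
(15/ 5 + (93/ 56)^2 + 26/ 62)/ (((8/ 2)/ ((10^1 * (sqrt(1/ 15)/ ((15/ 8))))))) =120107 * sqrt(15)/ 218736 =2.13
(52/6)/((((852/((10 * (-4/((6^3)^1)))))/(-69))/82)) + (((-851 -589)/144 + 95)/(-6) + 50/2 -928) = -10426661/11502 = -906.51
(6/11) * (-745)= -406.36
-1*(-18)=18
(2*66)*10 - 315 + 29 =1034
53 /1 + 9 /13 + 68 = 121.69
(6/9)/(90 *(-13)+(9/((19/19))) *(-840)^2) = 1/9523845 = 0.00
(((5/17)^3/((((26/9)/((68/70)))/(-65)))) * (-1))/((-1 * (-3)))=375/2023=0.19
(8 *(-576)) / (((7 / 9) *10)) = -20736 / 35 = -592.46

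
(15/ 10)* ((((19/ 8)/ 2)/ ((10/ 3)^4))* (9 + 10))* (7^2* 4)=4298427/ 80000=53.73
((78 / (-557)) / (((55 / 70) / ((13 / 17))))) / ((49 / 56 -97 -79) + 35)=113568 / 116762239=0.00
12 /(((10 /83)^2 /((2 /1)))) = 41334 /25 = 1653.36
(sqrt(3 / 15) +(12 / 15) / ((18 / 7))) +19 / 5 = sqrt(5) / 5 +37 / 9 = 4.56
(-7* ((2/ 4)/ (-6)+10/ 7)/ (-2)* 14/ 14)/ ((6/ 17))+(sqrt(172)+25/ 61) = 2* sqrt(43)+120781/ 8784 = 26.86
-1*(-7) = 7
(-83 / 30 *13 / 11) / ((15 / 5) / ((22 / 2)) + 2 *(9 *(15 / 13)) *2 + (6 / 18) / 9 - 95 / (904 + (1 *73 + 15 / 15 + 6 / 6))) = -11235627 / 143469190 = -0.08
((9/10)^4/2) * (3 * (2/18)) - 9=-177813/20000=-8.89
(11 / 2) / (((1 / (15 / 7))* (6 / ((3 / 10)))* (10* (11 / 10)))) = 3 / 56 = 0.05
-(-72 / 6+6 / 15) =58 / 5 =11.60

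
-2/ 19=-0.11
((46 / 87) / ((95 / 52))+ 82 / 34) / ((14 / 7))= 379529 / 281010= 1.35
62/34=31/17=1.82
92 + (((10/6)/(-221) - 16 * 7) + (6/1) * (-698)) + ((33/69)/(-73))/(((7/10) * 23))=-754165483901/179221497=-4208.01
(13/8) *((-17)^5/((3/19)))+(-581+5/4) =-350718593/24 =-14613274.71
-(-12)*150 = 1800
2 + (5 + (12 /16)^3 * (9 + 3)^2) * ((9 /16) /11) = 5.36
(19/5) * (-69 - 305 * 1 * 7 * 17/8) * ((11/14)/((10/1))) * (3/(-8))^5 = 1871348589/183500800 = 10.20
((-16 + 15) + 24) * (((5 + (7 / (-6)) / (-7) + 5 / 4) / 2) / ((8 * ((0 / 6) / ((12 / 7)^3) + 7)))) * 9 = 759 / 64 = 11.86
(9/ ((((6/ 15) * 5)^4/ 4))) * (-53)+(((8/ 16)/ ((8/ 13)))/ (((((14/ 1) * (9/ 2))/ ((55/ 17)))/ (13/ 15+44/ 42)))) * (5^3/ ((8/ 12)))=-8338559/ 79968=-104.27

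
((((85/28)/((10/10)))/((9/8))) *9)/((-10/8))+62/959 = -18570/959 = -19.36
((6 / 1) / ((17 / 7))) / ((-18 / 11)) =-1.51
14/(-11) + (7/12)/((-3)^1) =-581/396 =-1.47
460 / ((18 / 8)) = 1840 / 9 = 204.44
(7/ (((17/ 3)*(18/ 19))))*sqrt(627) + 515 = 133*sqrt(627)/ 102 + 515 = 547.65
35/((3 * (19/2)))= 70/57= 1.23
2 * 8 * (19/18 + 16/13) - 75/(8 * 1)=27.21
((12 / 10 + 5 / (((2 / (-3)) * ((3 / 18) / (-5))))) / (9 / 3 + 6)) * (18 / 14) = 1131 / 35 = 32.31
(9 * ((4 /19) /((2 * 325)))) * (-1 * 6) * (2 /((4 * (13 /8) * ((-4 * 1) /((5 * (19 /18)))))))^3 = 0.00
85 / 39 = 2.18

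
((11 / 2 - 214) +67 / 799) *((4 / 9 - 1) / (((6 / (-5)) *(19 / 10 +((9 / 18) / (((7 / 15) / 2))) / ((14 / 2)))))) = -2039925125 / 46640826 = -43.74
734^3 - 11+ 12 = 395446905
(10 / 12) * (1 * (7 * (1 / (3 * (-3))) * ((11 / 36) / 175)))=-11 / 9720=-0.00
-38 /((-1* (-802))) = -19 /401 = -0.05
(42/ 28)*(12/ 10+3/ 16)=333/ 160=2.08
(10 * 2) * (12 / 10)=24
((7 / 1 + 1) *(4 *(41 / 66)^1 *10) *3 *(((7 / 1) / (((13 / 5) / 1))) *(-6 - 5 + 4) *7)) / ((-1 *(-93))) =-11250400 / 13299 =-845.96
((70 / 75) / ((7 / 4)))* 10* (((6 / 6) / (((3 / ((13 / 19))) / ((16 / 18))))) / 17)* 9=1664 / 2907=0.57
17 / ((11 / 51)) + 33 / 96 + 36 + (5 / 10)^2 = 115.41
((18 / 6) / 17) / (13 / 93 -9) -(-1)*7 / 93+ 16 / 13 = 21781321 / 16935672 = 1.29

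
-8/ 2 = -4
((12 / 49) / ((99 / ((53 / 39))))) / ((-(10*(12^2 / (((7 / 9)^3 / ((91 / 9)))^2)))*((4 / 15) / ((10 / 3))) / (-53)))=688205 / 205493354352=0.00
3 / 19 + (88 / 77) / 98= 1105 / 6517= 0.17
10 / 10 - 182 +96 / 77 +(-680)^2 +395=35621374 / 77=462615.25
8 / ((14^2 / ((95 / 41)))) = 190 / 2009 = 0.09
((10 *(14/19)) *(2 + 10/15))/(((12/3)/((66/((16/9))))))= 182.37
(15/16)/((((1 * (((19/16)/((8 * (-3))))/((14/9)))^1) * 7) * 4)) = -20/19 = -1.05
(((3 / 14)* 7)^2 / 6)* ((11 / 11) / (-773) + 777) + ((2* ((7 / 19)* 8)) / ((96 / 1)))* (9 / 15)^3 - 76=395425037 / 1835875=215.39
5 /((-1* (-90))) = 1 /18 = 0.06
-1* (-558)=558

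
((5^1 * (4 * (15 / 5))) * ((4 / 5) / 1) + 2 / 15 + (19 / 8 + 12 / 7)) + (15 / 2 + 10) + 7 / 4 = 71.47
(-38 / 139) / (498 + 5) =-38 / 69917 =-0.00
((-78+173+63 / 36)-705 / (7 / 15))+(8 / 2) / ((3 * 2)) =-118717 / 84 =-1413.30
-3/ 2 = -1.50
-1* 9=-9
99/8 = 12.38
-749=-749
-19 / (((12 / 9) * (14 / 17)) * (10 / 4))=-969 / 140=-6.92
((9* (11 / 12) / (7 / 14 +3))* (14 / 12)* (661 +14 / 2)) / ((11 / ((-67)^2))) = 749663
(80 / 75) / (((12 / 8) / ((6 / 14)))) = 32 / 105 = 0.30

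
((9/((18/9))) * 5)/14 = 45/28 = 1.61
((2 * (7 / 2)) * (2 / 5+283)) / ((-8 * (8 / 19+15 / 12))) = -188461 / 1270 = -148.39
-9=-9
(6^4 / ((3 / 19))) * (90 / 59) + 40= 741080 / 59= 12560.68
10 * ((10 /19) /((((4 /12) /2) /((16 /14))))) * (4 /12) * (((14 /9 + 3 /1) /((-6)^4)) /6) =2050 /290871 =0.01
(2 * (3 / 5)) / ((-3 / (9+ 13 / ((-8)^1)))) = -59 / 20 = -2.95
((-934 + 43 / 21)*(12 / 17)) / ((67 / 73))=-5714732 / 7973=-716.76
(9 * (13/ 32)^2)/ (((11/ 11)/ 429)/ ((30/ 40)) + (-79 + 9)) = -1957527/ 92248064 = -0.02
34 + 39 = 73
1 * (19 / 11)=19 / 11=1.73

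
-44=-44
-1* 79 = -79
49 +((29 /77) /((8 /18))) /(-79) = 48.99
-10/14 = -5/7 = -0.71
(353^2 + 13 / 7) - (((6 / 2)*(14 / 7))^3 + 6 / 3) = 870750 / 7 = 124392.86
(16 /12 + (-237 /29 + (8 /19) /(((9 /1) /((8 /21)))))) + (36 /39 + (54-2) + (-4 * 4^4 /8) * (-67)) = 11672661797 /1353807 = 8622.10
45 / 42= 15 / 14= 1.07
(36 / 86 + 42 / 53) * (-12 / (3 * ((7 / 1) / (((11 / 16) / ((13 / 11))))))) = -83490 / 207389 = -0.40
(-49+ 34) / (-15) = 1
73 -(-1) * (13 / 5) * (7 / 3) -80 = -14 / 15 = -0.93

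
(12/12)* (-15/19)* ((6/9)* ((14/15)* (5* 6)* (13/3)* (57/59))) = -3640/59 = -61.69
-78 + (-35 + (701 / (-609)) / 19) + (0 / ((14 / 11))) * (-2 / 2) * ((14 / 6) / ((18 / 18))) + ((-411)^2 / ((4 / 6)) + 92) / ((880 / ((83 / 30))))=683.84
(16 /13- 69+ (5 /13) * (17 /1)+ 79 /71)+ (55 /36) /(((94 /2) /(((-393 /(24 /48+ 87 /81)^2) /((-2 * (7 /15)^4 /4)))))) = 4735158376363 /30101598709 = 157.31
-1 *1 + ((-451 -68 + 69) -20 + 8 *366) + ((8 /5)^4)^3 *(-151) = -9776787471511 /244140625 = -40045.72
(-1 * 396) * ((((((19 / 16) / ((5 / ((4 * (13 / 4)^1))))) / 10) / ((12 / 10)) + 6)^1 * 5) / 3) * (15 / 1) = -991155 / 16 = -61947.19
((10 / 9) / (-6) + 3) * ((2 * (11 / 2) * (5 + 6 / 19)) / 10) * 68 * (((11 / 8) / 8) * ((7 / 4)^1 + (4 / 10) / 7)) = 52562521 / 151200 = 347.64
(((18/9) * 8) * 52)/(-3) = -832/3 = -277.33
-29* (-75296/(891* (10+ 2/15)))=1364740/5643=241.85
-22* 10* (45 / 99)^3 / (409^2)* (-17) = 42500 / 20241001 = 0.00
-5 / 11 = -0.45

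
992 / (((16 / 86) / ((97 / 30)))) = 258602 / 15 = 17240.13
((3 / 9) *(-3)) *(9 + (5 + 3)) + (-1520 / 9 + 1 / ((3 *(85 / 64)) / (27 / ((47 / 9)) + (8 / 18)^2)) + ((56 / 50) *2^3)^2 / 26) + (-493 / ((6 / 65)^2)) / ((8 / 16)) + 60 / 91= -2559667684309201 / 22085358750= -115898.85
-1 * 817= -817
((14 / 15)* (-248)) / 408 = -0.57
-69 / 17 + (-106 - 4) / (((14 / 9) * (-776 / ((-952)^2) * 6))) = 22691367 / 1649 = 13760.68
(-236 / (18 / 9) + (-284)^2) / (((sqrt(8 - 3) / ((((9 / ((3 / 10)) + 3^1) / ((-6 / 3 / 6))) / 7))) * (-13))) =7973262 * sqrt(5) / 455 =39184.08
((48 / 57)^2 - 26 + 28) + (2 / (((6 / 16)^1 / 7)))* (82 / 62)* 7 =11694938 / 33573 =348.34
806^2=649636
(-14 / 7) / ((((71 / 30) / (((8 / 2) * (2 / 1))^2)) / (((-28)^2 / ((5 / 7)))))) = -4214784 / 71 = -59363.15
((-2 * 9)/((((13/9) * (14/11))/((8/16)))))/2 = -891/364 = -2.45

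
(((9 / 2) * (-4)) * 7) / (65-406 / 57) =-2.18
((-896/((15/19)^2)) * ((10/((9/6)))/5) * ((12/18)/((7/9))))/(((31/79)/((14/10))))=-204424192/34875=-5861.63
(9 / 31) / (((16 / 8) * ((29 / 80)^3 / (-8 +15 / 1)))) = 16128000 / 756059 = 21.33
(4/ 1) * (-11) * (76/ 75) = -3344/ 75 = -44.59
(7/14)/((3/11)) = 11/6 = 1.83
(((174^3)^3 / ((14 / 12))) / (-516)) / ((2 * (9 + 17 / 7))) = -2284353233944236216 / 215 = -10624898762531331.24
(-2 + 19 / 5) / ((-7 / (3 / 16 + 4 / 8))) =-99 / 560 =-0.18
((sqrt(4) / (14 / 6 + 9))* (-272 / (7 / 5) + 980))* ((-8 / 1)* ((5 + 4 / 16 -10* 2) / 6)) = 324500 / 119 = 2726.89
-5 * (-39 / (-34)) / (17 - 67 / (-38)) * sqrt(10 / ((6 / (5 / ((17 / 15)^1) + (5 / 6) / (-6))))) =-6175 * sqrt(26673) / 1236342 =-0.82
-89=-89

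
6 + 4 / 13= 82 / 13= 6.31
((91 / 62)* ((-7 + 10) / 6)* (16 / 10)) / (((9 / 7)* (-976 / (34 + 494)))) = -14014 / 28365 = -0.49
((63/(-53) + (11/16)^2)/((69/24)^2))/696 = -335/2691552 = -0.00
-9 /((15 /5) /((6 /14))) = -9 /7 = -1.29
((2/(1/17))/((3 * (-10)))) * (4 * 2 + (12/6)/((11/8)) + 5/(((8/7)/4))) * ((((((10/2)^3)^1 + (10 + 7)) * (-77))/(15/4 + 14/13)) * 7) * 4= 7294934192/3765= 1937565.52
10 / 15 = 2 / 3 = 0.67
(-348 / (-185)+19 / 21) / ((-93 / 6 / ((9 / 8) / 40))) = -0.01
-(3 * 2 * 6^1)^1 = -36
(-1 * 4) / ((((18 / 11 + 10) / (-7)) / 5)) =12.03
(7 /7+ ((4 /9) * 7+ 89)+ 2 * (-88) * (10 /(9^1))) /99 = -922 /891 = -1.03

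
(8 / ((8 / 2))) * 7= 14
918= 918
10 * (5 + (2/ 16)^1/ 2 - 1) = 325/ 8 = 40.62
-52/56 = -13/14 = -0.93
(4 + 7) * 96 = 1056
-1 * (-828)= 828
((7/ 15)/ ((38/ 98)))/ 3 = 343/ 855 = 0.40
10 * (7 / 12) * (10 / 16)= 175 / 48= 3.65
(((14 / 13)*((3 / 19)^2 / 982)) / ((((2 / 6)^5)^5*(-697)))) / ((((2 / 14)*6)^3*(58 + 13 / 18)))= -871859979116847 / 970067071844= -898.76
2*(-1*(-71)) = 142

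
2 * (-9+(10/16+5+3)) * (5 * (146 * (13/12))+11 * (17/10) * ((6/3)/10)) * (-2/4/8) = 59593/1600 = 37.25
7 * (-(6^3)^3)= -70543872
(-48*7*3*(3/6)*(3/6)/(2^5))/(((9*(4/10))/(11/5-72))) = 2443/16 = 152.69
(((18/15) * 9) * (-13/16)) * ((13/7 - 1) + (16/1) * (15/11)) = -306423/1540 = -198.98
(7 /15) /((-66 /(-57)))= 133 /330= 0.40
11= 11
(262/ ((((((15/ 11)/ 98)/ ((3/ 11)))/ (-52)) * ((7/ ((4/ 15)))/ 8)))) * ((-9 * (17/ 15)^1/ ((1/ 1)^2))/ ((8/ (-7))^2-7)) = -5084258816/ 34875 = -145785.20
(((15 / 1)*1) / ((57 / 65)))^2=105625 / 361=292.59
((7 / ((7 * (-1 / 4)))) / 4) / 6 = -1 / 6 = -0.17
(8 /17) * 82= 38.59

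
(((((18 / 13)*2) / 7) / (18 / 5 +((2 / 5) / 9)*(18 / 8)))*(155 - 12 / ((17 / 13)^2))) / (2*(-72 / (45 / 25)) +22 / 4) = -30792240 / 144986387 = -0.21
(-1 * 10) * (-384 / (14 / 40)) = 76800 / 7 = 10971.43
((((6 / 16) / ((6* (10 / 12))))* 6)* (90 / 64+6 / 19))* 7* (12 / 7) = 28269 / 3040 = 9.30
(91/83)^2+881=6077490/6889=882.20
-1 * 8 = -8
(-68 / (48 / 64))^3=-20123648 / 27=-745320.30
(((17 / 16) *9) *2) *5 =765 / 8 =95.62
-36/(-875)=36/875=0.04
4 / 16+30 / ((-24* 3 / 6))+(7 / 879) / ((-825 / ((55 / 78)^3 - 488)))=-772679899843 / 344133246600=-2.25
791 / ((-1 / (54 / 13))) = -42714 / 13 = -3285.69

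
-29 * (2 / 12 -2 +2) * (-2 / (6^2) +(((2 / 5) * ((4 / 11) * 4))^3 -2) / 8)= 48797401 / 35937000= 1.36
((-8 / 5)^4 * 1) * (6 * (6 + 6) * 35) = 2064384 / 125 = 16515.07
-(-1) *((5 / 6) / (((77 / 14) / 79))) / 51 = 395 / 1683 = 0.23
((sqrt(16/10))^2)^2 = 64/25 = 2.56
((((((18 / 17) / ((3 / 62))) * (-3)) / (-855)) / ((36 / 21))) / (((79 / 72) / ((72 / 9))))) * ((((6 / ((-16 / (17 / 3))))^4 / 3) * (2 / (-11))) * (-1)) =1066121 / 2641760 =0.40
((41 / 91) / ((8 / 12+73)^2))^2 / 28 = 136161 / 553107962678908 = 0.00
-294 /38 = -147 /19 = -7.74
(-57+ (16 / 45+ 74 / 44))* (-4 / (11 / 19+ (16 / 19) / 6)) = 305.65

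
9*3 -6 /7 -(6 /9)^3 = 4885 /189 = 25.85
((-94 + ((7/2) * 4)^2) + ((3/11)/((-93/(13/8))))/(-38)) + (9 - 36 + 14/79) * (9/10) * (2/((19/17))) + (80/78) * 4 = 100453982617/1596943920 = 62.90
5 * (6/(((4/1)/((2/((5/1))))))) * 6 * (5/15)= 6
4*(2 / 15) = 8 / 15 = 0.53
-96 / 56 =-12 / 7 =-1.71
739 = 739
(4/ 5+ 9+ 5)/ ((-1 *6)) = -37/ 15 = -2.47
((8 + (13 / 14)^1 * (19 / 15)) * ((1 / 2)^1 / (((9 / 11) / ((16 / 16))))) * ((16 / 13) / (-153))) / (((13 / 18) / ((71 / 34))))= -6019948 / 46154745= -0.13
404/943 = 0.43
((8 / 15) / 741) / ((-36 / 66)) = -44 / 33345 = -0.00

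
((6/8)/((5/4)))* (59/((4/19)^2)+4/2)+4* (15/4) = 65193/80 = 814.91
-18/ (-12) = 3/ 2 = 1.50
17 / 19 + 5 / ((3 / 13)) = 1286 / 57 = 22.56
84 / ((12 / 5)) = 35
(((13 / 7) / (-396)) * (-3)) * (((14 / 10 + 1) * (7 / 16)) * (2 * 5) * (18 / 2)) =117 / 88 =1.33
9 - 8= 1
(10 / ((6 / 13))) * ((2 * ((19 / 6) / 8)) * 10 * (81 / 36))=6175 / 16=385.94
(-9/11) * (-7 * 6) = 34.36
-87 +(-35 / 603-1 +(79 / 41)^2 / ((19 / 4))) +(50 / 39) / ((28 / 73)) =-83.93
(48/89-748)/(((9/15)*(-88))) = 83155/5874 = 14.16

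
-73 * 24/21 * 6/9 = -1168/21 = -55.62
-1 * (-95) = 95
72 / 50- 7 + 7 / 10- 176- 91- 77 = -17443 / 50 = -348.86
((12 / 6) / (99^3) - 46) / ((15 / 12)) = -178535008 / 4851495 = -36.80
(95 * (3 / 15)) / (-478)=-0.04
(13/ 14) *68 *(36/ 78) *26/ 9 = 1768/ 21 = 84.19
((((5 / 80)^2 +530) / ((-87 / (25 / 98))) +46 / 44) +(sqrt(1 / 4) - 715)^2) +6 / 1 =83381515007 / 163328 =510515.74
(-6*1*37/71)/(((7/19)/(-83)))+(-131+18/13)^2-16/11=16171523933/923923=17503.11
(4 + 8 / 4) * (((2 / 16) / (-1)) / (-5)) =3 / 20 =0.15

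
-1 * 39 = -39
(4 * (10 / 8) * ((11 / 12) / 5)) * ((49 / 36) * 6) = 539 / 72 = 7.49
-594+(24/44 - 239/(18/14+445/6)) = -20797650/34859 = -596.62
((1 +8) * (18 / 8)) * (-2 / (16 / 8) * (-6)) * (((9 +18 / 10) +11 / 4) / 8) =205.79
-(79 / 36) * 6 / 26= -79 / 156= -0.51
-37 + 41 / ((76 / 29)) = -1623 / 76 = -21.36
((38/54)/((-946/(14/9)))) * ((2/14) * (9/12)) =-19/153252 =-0.00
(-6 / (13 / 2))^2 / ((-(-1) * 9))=16 / 169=0.09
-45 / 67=-0.67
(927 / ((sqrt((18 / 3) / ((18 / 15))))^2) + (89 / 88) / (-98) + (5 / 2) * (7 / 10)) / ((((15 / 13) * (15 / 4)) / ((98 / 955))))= 11655891 / 2626250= 4.44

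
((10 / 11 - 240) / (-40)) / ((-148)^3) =-263 / 142638848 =-0.00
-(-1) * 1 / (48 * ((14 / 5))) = 5 / 672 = 0.01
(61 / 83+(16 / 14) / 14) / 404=3321 / 1643068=0.00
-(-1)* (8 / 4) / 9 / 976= 0.00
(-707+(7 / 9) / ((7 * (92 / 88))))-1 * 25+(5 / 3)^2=-50309 / 69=-729.12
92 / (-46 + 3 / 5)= -460 / 227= -2.03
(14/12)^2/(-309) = -49/11124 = -0.00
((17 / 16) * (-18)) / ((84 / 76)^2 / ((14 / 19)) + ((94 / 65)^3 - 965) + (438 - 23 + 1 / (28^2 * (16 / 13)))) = 0.04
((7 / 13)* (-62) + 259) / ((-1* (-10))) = 2933 / 130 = 22.56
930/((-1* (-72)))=155/12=12.92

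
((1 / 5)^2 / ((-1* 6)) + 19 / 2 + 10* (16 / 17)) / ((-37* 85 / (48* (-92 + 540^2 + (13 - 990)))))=-112047347584 / 1336625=-83828.56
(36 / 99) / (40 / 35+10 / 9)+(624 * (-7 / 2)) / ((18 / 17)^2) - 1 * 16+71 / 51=-703522417 / 358479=-1962.52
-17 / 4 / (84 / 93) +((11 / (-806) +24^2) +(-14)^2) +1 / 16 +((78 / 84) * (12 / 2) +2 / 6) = 6544000 / 8463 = 773.25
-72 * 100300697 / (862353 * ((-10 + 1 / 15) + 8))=4012027880 / 926231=4331.56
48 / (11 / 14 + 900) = 672 / 12611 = 0.05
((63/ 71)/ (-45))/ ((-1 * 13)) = 7/ 4615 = 0.00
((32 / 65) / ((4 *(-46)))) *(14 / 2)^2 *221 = -3332 / 115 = -28.97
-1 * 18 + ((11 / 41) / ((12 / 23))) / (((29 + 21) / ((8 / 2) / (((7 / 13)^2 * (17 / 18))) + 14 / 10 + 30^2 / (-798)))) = -34743070753 / 1946721000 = -17.85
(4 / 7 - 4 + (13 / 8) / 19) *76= -3557 / 14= -254.07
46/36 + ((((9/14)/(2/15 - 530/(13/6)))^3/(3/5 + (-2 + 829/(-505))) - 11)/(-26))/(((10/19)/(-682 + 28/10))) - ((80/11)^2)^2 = -1488238160575642262417960093/445271311595602037145600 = -3342.32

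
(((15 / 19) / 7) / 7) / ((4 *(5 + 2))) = 15 / 26068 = 0.00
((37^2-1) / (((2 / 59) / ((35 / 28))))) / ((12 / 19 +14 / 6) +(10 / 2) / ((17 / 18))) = 48881205 / 8003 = 6107.86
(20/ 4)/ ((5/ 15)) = 15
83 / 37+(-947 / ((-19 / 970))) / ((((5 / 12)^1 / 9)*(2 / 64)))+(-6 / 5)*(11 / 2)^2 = 234923641541 / 7030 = 33417303.21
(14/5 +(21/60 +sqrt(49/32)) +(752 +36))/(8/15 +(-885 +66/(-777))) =-12294471/13745932 - 27195 * sqrt(2)/27491864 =-0.90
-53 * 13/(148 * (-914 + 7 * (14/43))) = 29627/5802192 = 0.01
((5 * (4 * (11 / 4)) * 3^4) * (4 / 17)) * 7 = 124740 / 17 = 7337.65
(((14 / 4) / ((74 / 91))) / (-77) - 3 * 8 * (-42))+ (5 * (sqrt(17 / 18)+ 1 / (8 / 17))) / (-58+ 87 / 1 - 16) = 5 * sqrt(34) / 78+ 42698853 / 42328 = 1009.14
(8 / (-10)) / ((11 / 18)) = -72 / 55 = -1.31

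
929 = 929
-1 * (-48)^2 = -2304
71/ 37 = 1.92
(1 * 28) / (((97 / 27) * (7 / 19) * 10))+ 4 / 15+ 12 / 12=4921 / 1455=3.38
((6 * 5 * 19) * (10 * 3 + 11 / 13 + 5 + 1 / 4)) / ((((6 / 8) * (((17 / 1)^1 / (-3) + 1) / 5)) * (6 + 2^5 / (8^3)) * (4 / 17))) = -20605.11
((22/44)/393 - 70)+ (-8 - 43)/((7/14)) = -135191/786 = -172.00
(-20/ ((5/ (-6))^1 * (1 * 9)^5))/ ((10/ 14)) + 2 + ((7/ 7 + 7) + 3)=13.00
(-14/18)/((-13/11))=77/117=0.66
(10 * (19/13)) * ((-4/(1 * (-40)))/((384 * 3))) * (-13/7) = -19/8064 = -0.00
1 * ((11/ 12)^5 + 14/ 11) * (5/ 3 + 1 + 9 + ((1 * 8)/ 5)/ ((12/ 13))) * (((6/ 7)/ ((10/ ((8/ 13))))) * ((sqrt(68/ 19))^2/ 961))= 5985683051/ 1184366383200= 0.01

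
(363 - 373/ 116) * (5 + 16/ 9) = 2545835/ 1044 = 2438.54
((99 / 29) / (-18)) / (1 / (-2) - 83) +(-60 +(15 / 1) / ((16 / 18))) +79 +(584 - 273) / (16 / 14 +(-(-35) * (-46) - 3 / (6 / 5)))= 31188972835 / 874025896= 35.68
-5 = -5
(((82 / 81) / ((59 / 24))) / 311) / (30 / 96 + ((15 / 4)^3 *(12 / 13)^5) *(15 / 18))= 3897091328 / 87598943539695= 0.00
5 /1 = 5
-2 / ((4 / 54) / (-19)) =513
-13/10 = -1.30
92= 92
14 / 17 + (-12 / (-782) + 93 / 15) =13761 / 1955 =7.04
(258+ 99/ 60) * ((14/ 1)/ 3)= 12117/ 10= 1211.70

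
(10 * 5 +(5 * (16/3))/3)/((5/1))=106/9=11.78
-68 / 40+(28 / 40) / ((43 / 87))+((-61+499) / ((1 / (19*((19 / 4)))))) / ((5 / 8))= 13598087 / 215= 63246.92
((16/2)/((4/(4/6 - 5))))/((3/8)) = -208/9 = -23.11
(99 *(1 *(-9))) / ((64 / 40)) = -4455 / 8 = -556.88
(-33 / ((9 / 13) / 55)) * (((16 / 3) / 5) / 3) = -25168 / 27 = -932.15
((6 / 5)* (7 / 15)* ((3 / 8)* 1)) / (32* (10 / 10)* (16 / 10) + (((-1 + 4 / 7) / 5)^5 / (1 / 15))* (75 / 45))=1764735 / 430258228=0.00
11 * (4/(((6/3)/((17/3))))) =374/3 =124.67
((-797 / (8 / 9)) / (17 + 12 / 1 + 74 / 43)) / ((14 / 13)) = -27.10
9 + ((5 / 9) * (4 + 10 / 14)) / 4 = 811 / 84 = 9.65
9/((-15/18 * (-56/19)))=3.66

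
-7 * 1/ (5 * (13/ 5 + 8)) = -7/ 53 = -0.13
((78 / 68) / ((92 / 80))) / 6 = 65 / 391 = 0.17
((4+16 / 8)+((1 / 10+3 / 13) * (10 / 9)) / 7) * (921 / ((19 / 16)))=24348784 / 5187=4694.19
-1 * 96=-96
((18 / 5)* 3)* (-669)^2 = 24168294 / 5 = 4833658.80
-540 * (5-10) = 2700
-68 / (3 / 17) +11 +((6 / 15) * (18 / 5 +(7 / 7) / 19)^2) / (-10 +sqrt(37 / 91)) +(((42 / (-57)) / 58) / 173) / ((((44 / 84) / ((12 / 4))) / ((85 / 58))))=-98144150772635171 / 261808637364450 - 240818 * sqrt(3367) / 408967875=-374.90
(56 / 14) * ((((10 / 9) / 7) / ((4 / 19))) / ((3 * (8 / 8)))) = 190 / 189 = 1.01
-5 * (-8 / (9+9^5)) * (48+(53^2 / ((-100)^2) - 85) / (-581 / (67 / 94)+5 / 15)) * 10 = 0.33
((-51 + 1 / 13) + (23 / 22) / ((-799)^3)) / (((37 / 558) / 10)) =-20726463765544650 / 2698845973109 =-7679.75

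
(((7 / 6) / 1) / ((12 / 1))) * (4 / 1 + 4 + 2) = 35 / 36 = 0.97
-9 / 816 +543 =147693 / 272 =542.99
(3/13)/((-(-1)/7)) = 21/13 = 1.62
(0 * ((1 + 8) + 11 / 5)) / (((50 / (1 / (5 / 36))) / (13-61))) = 0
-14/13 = -1.08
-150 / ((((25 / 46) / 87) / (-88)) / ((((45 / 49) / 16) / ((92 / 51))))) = 6588945 / 98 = 67234.13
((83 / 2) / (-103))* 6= -249 / 103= -2.42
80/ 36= 20/ 9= 2.22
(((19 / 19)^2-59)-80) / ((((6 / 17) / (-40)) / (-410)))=-6412400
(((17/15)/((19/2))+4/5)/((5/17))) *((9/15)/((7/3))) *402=323.10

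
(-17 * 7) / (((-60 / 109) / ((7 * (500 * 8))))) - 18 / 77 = 1398273746 / 231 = 6053133.10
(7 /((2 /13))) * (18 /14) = 117 /2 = 58.50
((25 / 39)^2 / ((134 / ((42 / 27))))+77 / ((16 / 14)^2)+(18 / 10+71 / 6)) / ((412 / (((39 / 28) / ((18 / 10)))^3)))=6924110843975 / 84815430303744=0.08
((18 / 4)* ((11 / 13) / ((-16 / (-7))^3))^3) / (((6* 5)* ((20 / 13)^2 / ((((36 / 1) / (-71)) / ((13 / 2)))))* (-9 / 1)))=161131952751 / 824565001355264000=0.00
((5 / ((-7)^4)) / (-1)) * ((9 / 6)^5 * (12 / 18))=-0.01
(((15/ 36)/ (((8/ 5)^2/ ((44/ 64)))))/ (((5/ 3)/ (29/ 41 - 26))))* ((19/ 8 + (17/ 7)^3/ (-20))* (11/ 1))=-14278655215/ 460816384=-30.99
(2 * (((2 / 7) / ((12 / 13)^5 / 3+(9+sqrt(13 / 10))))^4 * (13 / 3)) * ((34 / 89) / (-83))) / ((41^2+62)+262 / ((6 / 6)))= -0.00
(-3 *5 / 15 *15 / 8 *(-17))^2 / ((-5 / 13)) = -169065 / 64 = -2641.64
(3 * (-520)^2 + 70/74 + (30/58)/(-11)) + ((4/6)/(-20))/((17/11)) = 4883048017267/6019530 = 811200.88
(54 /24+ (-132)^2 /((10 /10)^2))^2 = 4858787025 /16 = 303674189.06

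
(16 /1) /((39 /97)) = 1552 /39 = 39.79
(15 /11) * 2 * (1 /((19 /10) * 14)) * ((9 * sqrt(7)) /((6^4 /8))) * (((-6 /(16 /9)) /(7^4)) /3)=-75 * sqrt(7) /28101304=-0.00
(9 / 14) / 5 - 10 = -691 / 70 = -9.87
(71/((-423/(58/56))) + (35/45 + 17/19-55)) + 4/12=-11964713/225036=-53.17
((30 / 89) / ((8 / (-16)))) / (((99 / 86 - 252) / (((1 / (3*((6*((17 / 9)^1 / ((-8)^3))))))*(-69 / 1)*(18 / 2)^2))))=273438720 / 1208887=226.19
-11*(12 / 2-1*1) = -55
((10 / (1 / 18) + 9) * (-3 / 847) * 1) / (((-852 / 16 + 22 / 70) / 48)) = 544320 / 896731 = 0.61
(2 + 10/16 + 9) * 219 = 20367/8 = 2545.88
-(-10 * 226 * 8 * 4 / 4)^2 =-326886400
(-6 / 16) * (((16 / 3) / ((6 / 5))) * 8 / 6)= -20 / 9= -2.22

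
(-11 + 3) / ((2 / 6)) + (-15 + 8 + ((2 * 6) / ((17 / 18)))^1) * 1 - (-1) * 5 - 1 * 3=-277 / 17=-16.29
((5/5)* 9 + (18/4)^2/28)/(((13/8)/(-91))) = -1089/2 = -544.50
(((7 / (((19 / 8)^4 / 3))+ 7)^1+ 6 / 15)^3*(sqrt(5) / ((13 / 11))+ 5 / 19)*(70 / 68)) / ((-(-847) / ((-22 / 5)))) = -6.03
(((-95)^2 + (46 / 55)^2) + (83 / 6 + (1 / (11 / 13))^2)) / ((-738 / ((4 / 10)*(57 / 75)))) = -3.72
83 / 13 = 6.38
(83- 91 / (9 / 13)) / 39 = -436 / 351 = -1.24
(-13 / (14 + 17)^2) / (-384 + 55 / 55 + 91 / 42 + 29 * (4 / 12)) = 78 / 2140147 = 0.00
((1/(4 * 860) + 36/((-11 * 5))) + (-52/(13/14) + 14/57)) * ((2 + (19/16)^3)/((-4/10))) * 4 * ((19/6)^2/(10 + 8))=11597631889087/10043523072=1154.74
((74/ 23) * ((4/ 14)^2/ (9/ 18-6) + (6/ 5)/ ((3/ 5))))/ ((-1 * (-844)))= 19795/ 2615767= 0.01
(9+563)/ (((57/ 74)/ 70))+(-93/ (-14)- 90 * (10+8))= 40193981/ 798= 50368.40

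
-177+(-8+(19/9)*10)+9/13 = -19094/117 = -163.20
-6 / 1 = -6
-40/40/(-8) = 1/8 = 0.12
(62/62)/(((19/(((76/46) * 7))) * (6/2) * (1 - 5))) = -7/138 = -0.05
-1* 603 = -603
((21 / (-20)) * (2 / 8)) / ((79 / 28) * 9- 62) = 147 / 20500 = 0.01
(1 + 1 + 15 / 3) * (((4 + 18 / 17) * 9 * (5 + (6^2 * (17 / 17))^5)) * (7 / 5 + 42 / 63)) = 3385259609466 / 85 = 39826583640.78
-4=-4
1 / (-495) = -1 / 495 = -0.00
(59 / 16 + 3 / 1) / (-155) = -107 / 2480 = -0.04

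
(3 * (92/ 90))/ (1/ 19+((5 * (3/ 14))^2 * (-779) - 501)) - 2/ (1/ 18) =-2805877924/ 77936295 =-36.00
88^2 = 7744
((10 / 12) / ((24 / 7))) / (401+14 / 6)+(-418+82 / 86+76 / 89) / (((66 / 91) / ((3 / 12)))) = -6377420287 / 44454432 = -143.46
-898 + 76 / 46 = -20616 / 23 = -896.35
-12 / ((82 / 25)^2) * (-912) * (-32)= -54720000 / 1681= -32552.05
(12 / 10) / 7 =6 / 35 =0.17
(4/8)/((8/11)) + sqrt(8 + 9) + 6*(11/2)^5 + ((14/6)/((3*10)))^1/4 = sqrt(17) + 10871197/360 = 30201.89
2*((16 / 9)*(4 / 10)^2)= 128 / 225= 0.57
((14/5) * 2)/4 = 7/5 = 1.40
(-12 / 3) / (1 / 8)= -32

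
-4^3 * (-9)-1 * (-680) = 1256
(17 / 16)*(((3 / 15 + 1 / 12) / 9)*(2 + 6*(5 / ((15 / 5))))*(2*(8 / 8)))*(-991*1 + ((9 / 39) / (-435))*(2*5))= -107973001 / 135720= -795.56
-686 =-686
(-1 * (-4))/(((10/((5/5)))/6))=12/5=2.40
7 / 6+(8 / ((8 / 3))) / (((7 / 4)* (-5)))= 173 / 210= 0.82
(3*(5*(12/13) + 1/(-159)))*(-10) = -95270/689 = -138.27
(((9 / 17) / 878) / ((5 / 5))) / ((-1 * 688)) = -9 / 10269088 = -0.00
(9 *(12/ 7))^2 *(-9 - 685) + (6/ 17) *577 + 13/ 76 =-164996.51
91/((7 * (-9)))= -13/9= -1.44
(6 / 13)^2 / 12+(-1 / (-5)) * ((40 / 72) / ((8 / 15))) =917 / 4056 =0.23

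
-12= -12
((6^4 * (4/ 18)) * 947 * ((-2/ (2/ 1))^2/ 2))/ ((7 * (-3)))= -45456/ 7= -6493.71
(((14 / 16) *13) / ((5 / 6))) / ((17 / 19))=5187 / 340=15.26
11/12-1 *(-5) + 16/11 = 973/132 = 7.37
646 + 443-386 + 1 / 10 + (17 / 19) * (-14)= 131209 / 190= 690.57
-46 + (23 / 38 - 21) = -2523 / 38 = -66.39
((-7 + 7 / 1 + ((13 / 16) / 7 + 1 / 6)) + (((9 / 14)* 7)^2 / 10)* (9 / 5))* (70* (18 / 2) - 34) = 4915957 / 2100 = 2340.93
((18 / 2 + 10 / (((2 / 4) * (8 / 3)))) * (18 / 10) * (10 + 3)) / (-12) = -1287 / 40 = -32.18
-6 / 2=-3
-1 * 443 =-443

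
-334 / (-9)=334 / 9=37.11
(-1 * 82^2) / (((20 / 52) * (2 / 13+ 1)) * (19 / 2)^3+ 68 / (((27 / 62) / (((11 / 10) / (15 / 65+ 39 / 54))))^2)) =-101717725543200 / 12982631356441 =-7.83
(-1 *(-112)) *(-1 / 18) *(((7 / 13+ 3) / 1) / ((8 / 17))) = -5474 / 117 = -46.79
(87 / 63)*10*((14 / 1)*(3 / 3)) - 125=205 / 3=68.33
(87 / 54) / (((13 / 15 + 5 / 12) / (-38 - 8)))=-13340 / 231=-57.75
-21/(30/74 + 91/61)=-47397/4282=-11.07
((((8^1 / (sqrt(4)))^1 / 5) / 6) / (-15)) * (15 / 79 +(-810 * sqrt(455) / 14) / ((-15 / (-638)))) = -2 / 1185 +3828 * sqrt(455) / 175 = 466.59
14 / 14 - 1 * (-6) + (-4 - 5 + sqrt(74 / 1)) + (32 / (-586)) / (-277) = -162306 / 81161 + sqrt(74) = 6.60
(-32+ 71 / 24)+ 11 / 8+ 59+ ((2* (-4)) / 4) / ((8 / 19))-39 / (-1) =787 / 12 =65.58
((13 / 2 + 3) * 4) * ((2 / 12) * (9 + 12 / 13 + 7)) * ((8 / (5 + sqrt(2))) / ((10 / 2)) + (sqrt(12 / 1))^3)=-6688 * sqrt(2) / 897 + 33440 / 897 + 33440 * sqrt(3) / 13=4482.10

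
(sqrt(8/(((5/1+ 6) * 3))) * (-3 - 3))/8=-0.37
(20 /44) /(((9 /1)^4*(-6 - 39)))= -1 /649539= -0.00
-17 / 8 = -2.12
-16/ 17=-0.94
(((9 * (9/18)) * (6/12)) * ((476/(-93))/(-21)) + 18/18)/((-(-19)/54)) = 2592/589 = 4.40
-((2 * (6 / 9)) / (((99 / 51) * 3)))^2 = -4624 / 88209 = -0.05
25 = 25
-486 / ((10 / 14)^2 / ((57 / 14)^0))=-23814 / 25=-952.56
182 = 182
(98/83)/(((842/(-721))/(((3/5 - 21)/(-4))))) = -1801779/349430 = -5.16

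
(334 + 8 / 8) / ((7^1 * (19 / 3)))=1005 / 133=7.56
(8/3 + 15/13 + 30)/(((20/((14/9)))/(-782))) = -3610103/1755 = -2057.04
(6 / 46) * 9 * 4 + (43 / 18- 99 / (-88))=13595 / 1656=8.21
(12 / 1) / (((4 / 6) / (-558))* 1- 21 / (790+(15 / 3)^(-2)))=-49594761 / 114794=-432.03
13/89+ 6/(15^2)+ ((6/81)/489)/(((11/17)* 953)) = 53194518149/307955684025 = 0.17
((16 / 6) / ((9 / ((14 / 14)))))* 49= 392 / 27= 14.52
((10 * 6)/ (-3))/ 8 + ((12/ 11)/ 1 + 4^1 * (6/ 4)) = 4.59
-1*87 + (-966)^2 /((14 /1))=66567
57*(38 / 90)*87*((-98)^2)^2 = 965627226704 / 5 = 193125445340.80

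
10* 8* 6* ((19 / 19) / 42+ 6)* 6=121440 / 7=17348.57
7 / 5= 1.40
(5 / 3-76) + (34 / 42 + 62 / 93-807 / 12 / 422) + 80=82517 / 11816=6.98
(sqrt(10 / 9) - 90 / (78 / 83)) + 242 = sqrt(10) / 3 + 1901 / 13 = 147.28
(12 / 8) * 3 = 9 / 2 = 4.50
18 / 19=0.95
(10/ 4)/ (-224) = -5/ 448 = -0.01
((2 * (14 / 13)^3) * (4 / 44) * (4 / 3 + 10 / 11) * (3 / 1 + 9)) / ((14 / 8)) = 928256 / 265837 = 3.49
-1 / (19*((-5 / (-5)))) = -1 / 19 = -0.05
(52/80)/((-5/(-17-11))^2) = 2548/125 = 20.38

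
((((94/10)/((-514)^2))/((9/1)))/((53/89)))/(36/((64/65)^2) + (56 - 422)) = -1070848/53048589530535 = -0.00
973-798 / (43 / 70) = -14021 / 43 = -326.07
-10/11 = -0.91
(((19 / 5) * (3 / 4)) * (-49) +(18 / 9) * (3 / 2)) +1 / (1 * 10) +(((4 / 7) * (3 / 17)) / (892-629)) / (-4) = -85472167 / 625940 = -136.55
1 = 1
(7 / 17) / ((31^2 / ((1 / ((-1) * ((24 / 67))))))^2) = 31423 / 9043117632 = 0.00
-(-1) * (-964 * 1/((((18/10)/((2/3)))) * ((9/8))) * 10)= -771200/243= -3173.66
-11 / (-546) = 11 / 546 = 0.02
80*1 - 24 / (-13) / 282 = 80.01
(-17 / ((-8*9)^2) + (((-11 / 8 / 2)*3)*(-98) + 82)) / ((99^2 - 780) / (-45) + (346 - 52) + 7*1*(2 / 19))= 139924265 / 46426176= 3.01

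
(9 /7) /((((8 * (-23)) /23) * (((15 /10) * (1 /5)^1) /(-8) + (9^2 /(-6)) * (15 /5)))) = 30 /7567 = 0.00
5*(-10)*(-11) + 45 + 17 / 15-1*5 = 8867 / 15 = 591.13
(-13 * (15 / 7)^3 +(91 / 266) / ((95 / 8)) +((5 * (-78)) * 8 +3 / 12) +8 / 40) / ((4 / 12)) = -24126440847 / 2476460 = -9742.31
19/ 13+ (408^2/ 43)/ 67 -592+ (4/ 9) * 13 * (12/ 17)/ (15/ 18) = -1680458977/ 3183505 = -527.86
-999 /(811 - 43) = -333 /256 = -1.30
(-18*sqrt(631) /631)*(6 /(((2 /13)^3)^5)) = -1382019111380450439*sqrt(631) /5169152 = -6715980484901.49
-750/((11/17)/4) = -51000/11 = -4636.36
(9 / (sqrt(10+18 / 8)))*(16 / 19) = 288 / 133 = 2.17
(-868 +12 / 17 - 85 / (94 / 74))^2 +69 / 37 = 20615046318762 / 23620837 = 872748.34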